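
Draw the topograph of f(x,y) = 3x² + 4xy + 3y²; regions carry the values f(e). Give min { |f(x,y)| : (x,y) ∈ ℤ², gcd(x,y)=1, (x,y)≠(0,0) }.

translate: b→-2 (≡4 mod 6), so (3,4,3)→(3,-2,2)
flip: (3,-2,2)→(2,2,3)
reduced (well bottom): (2,2,3) with a≤c, −a<b≤a
well minimum = a = 2

2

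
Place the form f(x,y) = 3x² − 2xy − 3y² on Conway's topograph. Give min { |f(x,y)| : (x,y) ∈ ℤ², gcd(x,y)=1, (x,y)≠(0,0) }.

descent: ρ → (-3,2,3)  [lands on river]
river: ρ → (3,4,-2)
river: ρ → (-2,4,3)
river: ρ → (3,2,-3)
river: ρ → (-3,4,2)
river: ρ → (2,4,-3)
closes: descent 1, river 6
min |a| on river = 2

2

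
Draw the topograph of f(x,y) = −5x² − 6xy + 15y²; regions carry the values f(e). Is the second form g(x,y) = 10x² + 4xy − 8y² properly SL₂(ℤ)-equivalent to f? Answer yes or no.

D₁ = 336, D₂ = 336
river cycle of f (length 4): (-5, 14, 7), (7, 14, -5), (-5, 16, 4), (4, 16, -5)
river cycle of g (length 6): (-8, 12, 6), (6, 12, -8), (-8, 4, 10), (10, 16, -2), (-2, 16, 10), (10, 4, -8)
cycles differ ⇒ inequivalent

no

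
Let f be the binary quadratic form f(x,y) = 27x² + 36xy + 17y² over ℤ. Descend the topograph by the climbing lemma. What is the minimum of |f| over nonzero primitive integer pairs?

translate: b→-18 (≡36 mod 54), so (27,36,17)→(27,-18,8)
flip: (27,-18,8)→(8,18,27)
translate: b→2 (≡18 mod 16), so (8,18,27)→(8,2,17)
reduced (well bottom): (8,2,17) with a≤c, −a<b≤a
well minimum = a = 8

8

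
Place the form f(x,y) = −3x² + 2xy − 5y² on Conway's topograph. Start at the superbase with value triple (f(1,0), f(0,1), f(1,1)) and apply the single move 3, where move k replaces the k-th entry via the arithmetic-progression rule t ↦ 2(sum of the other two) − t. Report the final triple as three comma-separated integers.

start (-3,-5,-6) = (f(1,0),f(0,1),f(1,1))
replace slot 3: 2·((-3)+(-5)) − (-6) = -10 → (-3,-5,-10)

-3,-5,-10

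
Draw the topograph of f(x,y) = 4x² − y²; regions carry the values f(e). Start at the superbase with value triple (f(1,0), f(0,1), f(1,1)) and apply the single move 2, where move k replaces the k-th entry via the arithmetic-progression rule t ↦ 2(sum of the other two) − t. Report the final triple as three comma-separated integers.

start (4,-1,3) = (f(1,0),f(0,1),f(1,1))
replace slot 2: 2·(4+3) − (-1) = 15 → (4,15,3)

4,15,3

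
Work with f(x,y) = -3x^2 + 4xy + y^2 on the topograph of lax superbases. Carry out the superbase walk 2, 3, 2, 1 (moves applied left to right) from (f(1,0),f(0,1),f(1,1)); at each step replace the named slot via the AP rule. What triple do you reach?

start (-3,1,2) = (f(1,0),f(0,1),f(1,1))
replace slot 2: 2·((-3)+2) − 1 = -3 → (-3,-3,2)
replace slot 3: 2·((-3)+(-3)) − 2 = -14 → (-3,-3,-14)
replace slot 2: 2·((-3)+(-14)) − (-3) = -31 → (-3,-31,-14)
replace slot 1: 2·((-31)+(-14)) − (-3) = -87 → (-87,-31,-14)

-87,-31,-14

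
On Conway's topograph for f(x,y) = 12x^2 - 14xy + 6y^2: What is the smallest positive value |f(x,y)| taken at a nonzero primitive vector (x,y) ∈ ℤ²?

translate: b→10 (≡-14 mod 24), so (12,-14,6)→(12,10,4)
flip: (12,10,4)→(4,-10,12)
translate: b→-2 (≡-10 mod 8), so (4,-10,12)→(4,-2,6)
reduced (well bottom): (4,-2,6) with a≤c, −a<b≤a
well minimum = a = 4

4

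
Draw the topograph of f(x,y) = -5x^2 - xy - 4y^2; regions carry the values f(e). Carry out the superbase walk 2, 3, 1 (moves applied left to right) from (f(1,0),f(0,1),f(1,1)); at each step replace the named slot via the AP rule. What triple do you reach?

start (-5,-4,-10) = (f(1,0),f(0,1),f(1,1))
replace slot 2: 2·((-5)+(-10)) − (-4) = -26 → (-5,-26,-10)
replace slot 3: 2·((-5)+(-26)) − (-10) = -52 → (-5,-26,-52)
replace slot 1: 2·((-26)+(-52)) − (-5) = -151 → (-151,-26,-52)

-151,-26,-52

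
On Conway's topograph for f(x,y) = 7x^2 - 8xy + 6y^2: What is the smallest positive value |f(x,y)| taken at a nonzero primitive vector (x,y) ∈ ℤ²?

translate: b→6 (≡-8 mod 14), so (7,-8,6)→(7,6,5)
flip: (7,6,5)→(5,-6,7)
translate: b→4 (≡-6 mod 10), so (5,-6,7)→(5,4,6)
reduced (well bottom): (5,4,6) with a≤c, −a<b≤a
well minimum = a = 5

5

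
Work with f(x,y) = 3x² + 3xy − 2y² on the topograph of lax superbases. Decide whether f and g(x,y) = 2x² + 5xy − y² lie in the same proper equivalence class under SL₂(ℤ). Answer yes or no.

D₁ = 33, D₂ = 33
river cycle of f (length 4): (-2, 5, 1), (1, 5, -2), (-2, 3, 3), (3, 3, -2)
river cycle of g (length 4): (-1, 5, 2), (2, 3, -3), (-3, 3, 2), (2, 5, -1)
cycles differ ⇒ inequivalent

no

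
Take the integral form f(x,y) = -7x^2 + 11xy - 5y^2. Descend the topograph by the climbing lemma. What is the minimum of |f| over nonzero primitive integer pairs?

translate: b→3 (≡-11 mod 14), so (7,-11,5)→(7,3,1)
flip: (7,3,1)→(1,-3,7)
translate: b→1 (≡-3 mod 2), so (1,-3,7)→(1,1,5)
reduced (well bottom): (1,1,5) with a≤c, −a<b≤a
well minimum |f| = |-1| = 1 (negative-definite)

1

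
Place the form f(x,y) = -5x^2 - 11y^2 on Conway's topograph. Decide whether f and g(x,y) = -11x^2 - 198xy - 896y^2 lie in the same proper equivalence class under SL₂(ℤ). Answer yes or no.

D₁ = -220, D₂ = -220
f is negative-definite; reduce −f:
−f: reduced (well bottom): (5,0,11) with a≤c, −a<b≤a
flip sign back: reduced form of f is (-5,0,-11)
g is negative-definite; reduce −g:
−g: translate: b→0 (≡198 mod 22), so (11,198,896)→(11,0,5)
−g: flip: (11,0,5)→(5,0,11)
−g: reduced (well bottom): (5,0,11) with a≤c, −a<b≤a
flip sign back: reduced form of g is (-5,0,-11)
reduced forms (-5, 0, -11) vs (-5, 0, -11) ⇒ equivalent

yes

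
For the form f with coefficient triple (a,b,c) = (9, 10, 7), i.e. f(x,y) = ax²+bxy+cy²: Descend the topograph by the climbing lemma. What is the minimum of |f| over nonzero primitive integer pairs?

translate: b→-8 (≡10 mod 18), so (9,10,7)→(9,-8,6)
flip: (9,-8,6)→(6,8,9)
translate: b→-4 (≡8 mod 12), so (6,8,9)→(6,-4,7)
reduced (well bottom): (6,-4,7) with a≤c, −a<b≤a
well minimum = a = 6

6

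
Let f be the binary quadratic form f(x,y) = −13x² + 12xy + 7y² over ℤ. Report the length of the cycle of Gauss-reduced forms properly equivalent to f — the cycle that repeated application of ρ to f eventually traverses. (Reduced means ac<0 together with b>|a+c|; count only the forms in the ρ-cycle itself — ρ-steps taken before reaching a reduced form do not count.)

D = 508, ⌊√D⌋ = 22
river: ρ → (7,16,-9)
river: ρ → (-9,20,3)
river: ρ → (3,22,-2)
river: ρ → (-2,22,3)
river: ρ → (3,20,-9)
river: ρ → (-9,16,7)
river: ρ → (7,12,-13)
river: ρ → (-13,14,6)
river: ρ → (6,22,-1)
river: ρ → (-1,22,6)
river: ρ → (6,14,-13)
river: ρ → (-13,12,7)
ρ-cycle length = 12 (tail of 0 descent steps not counted)

12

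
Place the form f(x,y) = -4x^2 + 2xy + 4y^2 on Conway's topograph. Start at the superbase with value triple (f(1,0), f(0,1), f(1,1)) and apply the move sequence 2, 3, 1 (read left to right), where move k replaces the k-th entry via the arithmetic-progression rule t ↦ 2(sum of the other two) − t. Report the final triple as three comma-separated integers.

start (-4,4,2) = (f(1,0),f(0,1),f(1,1))
replace slot 2: 2·((-4)+2) − 4 = -8 → (-4,-8,2)
replace slot 3: 2·((-4)+(-8)) − 2 = -26 → (-4,-8,-26)
replace slot 1: 2·((-8)+(-26)) − (-4) = -64 → (-64,-8,-26)

-64,-8,-26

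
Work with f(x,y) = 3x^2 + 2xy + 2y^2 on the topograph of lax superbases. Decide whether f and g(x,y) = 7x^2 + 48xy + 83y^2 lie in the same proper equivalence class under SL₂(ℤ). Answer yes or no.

D₁ = -20, D₂ = -20
f: flip: (3,2,2)→(2,-2,3)
f: translate: b→2 (≡-2 mod 4), so (2,-2,3)→(2,2,3)
f: reduced (well bottom): (2,2,3) with a≤c, −a<b≤a
g: translate: b→6 (≡48 mod 14), so (7,48,83)→(7,6,2)
g: flip: (7,6,2)→(2,-6,7)
g: translate: b→2 (≡-6 mod 4), so (2,-6,7)→(2,2,3)
g: reduced (well bottom): (2,2,3) with a≤c, −a<b≤a
reduced forms (2, 2, 3) vs (2, 2, 3) ⇒ equivalent

yes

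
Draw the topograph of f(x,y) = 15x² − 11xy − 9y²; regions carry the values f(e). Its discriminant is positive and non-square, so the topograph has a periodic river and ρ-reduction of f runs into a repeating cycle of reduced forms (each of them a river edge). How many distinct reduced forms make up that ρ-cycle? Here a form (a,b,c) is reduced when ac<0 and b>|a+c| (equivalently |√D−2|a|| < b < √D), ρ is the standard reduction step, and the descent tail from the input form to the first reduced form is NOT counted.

D = 661, ⌊√D⌋ = 25
descent: ρ → (-9,11,15)  [lands on river]
river: ρ → (15,19,-5)
river: ρ → (-5,21,11)
river: ρ → (11,23,-3)
river: ρ → (-3,25,3)
river: ρ → (3,23,-11)
river: ρ → (-11,21,5)
river: ρ → (5,19,-15)
river: ρ → (-15,11,9)
river: ρ → (9,25,-1)
river: ρ → (-1,25,9)
river: ρ → (9,11,-15)
river: ρ → (-15,19,5)
river: ρ → (5,21,-11)
river: ρ → (-11,23,3)
river: ρ → (3,25,-3)
river: ρ → (-3,23,11)
river: ρ → (11,21,-5)
river: ρ → (-5,19,15)
river: ρ → (15,11,-9)
river: ρ → (-9,25,1)
river: ρ → (1,25,-9)
ρ-cycle length = 22 (tail of 1 descent step not counted)

22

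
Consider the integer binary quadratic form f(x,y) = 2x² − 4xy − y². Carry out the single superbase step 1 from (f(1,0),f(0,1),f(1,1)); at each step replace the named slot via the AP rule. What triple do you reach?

start (2,-1,-3) = (f(1,0),f(0,1),f(1,1))
replace slot 1: 2·((-1)+(-3)) − 2 = -10 → (-10,-1,-3)

-10,-1,-3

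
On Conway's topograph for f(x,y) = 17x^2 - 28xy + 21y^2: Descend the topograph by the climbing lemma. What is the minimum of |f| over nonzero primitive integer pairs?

translate: b→6 (≡-28 mod 34), so (17,-28,21)→(17,6,10)
flip: (17,6,10)→(10,-6,17)
reduced (well bottom): (10,-6,17) with a≤c, −a<b≤a
well minimum = a = 10

10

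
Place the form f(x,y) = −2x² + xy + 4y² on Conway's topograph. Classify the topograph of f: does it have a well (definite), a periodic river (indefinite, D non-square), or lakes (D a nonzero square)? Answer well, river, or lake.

D = b²−4ac = 1² − 4·(-2)·4 = 33
D > 0 non-square ⇒ indefinite ⇒ periodic river

river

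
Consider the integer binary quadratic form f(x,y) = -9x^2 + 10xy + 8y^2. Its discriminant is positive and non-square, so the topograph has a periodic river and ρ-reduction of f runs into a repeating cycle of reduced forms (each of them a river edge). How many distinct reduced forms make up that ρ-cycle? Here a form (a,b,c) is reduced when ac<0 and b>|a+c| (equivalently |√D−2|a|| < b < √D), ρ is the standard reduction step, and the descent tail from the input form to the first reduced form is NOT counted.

D = 388, ⌊√D⌋ = 19
river: ρ → (8,6,-11)
river: ρ → (-11,16,3)
river: ρ → (3,14,-16)
river: ρ → (-16,18,1)
river: ρ → (1,18,-16)
river: ρ → (-16,14,3)
river: ρ → (3,16,-11)
river: ρ → (-11,6,8)
river: ρ → (8,10,-9)
river: ρ → (-9,8,9)
river: ρ → (9,10,-8)
river: ρ → (-8,6,11)
river: ρ → (11,16,-3)
river: ρ → (-3,14,16)
river: ρ → (16,18,-1)
river: ρ → (-1,18,16)
river: ρ → (16,14,-3)
river: ρ → (-3,16,11)
river: ρ → (11,6,-8)
river: ρ → (-8,10,9)
river: ρ → (9,8,-9)
river: ρ → (-9,10,8)
ρ-cycle length = 22 (tail of 0 descent steps not counted)

22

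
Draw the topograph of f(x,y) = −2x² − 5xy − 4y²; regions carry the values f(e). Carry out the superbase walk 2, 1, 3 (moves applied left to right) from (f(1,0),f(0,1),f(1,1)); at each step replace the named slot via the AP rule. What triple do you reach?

start (-2,-4,-11) = (f(1,0),f(0,1),f(1,1))
replace slot 2: 2·((-2)+(-11)) − (-4) = -22 → (-2,-22,-11)
replace slot 1: 2·((-22)+(-11)) − (-2) = -64 → (-64,-22,-11)
replace slot 3: 2·((-64)+(-22)) − (-11) = -161 → (-64,-22,-161)

-64,-22,-161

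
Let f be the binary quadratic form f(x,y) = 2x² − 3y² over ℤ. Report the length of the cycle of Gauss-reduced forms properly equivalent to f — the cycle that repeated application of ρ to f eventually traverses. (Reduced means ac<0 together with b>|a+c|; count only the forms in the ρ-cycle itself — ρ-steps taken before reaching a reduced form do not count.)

D = 24, ⌊√D⌋ = 4
descent: ρ → (-3,0,2)
descent: ρ → (2,4,-1)  [lands on river]
river: ρ → (-1,4,2)
ρ-cycle length = 2 (tail of 2 descent steps not counted)

2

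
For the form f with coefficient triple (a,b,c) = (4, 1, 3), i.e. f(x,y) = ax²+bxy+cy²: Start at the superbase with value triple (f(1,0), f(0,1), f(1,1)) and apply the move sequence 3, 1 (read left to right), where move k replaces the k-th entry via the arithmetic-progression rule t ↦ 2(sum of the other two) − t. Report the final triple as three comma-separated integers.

start (4,3,8) = (f(1,0),f(0,1),f(1,1))
replace slot 3: 2·(4+3) − 8 = 6 → (4,3,6)
replace slot 1: 2·(3+6) − 4 = 14 → (14,3,6)

14,3,6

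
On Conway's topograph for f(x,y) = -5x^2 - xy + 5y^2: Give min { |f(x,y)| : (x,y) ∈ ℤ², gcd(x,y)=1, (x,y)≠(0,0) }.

descent: ρ → (5,1,-5)  [lands on river]
river: ρ → (-5,9,1)
river: ρ → (1,9,-5)
river: ρ → (-5,1,5)
river: ρ → (5,9,-1)
river: ρ → (-1,9,5)
closes: descent 1, river 6
min |a| on river = 1

1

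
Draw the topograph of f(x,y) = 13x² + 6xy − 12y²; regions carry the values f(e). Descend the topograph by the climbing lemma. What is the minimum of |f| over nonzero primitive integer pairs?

river: ρ → (-12,18,7)
river: ρ → (7,24,-3)
river: ρ → (-3,24,7)
river: ρ → (7,18,-12)
river: ρ → (-12,6,13)
river: ρ → (13,20,-5)
river: ρ → (-5,20,13)
river: ρ → (13,6,-12)
closes: descent 0, river 8
min |a| on river = 3

3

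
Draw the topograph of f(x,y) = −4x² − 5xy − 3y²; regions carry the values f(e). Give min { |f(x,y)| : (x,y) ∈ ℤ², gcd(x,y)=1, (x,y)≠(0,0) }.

translate: b→-3 (≡5 mod 8), so (4,5,3)→(4,-3,2)
flip: (4,-3,2)→(2,3,4)
translate: b→-1 (≡3 mod 4), so (2,3,4)→(2,-1,3)
reduced (well bottom): (2,-1,3) with a≤c, −a<b≤a
well minimum |f| = |-2| = 2 (negative-definite)

2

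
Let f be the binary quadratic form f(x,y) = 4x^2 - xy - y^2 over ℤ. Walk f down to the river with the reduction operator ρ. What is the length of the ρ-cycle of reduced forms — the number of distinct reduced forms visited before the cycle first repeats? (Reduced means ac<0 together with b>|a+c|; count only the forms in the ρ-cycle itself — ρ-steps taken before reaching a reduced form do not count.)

D = 17, ⌊√D⌋ = 4
descent: ρ → (-1,3,2)  [lands on river]
river: ρ → (2,1,-2)
river: ρ → (-2,3,1)
river: ρ → (1,3,-2)
river: ρ → (-2,1,2)
river: ρ → (2,3,-1)
ρ-cycle length = 6 (tail of 1 descent step not counted)

6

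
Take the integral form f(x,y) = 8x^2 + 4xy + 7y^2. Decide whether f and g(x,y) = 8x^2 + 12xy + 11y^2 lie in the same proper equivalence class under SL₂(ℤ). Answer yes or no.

D₁ = -208, D₂ = -208
f: flip: (8,4,7)→(7,-4,8)
f: reduced (well bottom): (7,-4,8) with a≤c, −a<b≤a
g: translate: b→-4 (≡12 mod 16), so (8,12,11)→(8,-4,7)
g: flip: (8,-4,7)→(7,4,8)
g: reduced (well bottom): (7,4,8) with a≤c, −a<b≤a
reduced forms (7, -4, 8) vs (7, 4, 8) ⇒ inequivalent

no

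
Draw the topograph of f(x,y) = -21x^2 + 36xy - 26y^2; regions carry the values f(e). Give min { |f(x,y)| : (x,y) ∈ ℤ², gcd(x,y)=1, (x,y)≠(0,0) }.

translate: b→6 (≡-36 mod 42), so (21,-36,26)→(21,6,11)
flip: (21,6,11)→(11,-6,21)
reduced (well bottom): (11,-6,21) with a≤c, −a<b≤a
well minimum |f| = |-11| = 11 (negative-definite)

11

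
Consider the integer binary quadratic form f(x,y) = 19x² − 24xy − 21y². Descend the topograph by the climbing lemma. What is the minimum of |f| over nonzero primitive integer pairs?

descent: ρ → (-21,24,19)  [lands on river]
river: ρ → (19,14,-26)
river: ρ → (-26,38,7)
river: ρ → (7,46,-2)
river: ρ → (-2,46,7)
river: ρ → (7,38,-26)
river: ρ → (-26,14,19)
river: ρ → (19,24,-21)
river: ρ → (-21,18,22)
river: ρ → (22,26,-17)
river: ρ → (-17,42,6)
river: ρ → (6,42,-17)
river: ρ → (-17,26,22)
river: ρ → (22,18,-21)
closes: descent 1, river 14
min |a| on river = 2

2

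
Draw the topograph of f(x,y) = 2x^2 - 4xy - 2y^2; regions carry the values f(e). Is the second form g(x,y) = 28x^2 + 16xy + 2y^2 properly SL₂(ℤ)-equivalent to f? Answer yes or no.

D₁ = 32, D₂ = 32
river cycle of f (length 2): (-2, 4, 2), (2, 4, -2)
river cycle of g (length 2): (2, 4, -2), (-2, 4, 2)
cycles coincide ⇒ equivalent

yes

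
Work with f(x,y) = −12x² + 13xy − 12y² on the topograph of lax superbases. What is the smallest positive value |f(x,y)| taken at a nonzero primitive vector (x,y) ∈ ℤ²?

translate: b→11 (≡-13 mod 24), so (12,-13,12)→(12,11,11)
flip: (12,11,11)→(11,-11,12)
translate: b→11 (≡-11 mod 22), so (11,-11,12)→(11,11,12)
reduced (well bottom): (11,11,12) with a≤c, −a<b≤a
well minimum |f| = |-11| = 11 (negative-definite)

11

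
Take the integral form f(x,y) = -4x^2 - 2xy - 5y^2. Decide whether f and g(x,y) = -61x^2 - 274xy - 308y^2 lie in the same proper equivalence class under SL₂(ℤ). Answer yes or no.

D₁ = -76, D₂ = -76
f is negative-definite; reduce −f:
−f: reduced (well bottom): (4,2,5) with a≤c, −a<b≤a
flip sign back: reduced form of f is (-4,-2,-5)
g is negative-definite; reduce −g:
−g: translate: b→30 (≡274 mod 122), so (61,274,308)→(61,30,4)
−g: flip: (61,30,4)→(4,-30,61)
−g: translate: b→2 (≡-30 mod 8), so (4,-30,61)→(4,2,5)
−g: reduced (well bottom): (4,2,5) with a≤c, −a<b≤a
flip sign back: reduced form of g is (-4,-2,-5)
reduced forms (-4, -2, -5) vs (-4, -2, -5) ⇒ equivalent

yes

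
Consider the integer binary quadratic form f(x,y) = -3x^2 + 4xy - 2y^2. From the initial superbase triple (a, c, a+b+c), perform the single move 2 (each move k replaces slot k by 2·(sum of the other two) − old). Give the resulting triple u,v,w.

start (-3,-2,-1) = (f(1,0),f(0,1),f(1,1))
replace slot 2: 2·((-3)+(-1)) − (-2) = -6 → (-3,-6,-1)

-3,-6,-1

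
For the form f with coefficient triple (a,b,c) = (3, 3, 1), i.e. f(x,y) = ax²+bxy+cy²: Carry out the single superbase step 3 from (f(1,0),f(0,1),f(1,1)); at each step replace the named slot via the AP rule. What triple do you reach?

start (3,1,7) = (f(1,0),f(0,1),f(1,1))
replace slot 3: 2·(3+1) − 7 = 1 → (3,1,1)

3,1,1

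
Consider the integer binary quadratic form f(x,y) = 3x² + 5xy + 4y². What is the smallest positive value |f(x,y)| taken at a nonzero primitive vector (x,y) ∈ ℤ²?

translate: b→-1 (≡5 mod 6), so (3,5,4)→(3,-1,2)
flip: (3,-1,2)→(2,1,3)
reduced (well bottom): (2,1,3) with a≤c, −a<b≤a
well minimum = a = 2

2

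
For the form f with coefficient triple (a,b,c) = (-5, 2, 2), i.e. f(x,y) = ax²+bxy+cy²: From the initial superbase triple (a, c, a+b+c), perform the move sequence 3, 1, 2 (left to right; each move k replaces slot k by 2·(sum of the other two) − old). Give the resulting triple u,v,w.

start (-5,2,-1) = (f(1,0),f(0,1),f(1,1))
replace slot 3: 2·((-5)+2) − (-1) = -5 → (-5,2,-5)
replace slot 1: 2·(2+(-5)) − (-5) = -1 → (-1,2,-5)
replace slot 2: 2·((-1)+(-5)) − 2 = -14 → (-1,-14,-5)

-1,-14,-5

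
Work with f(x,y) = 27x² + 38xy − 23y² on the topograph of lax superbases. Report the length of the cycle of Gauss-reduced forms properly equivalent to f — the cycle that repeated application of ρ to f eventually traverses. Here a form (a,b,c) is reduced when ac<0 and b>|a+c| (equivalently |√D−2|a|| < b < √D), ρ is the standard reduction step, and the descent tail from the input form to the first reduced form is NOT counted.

D = 3928, ⌊√D⌋ = 62
river: ρ → (-23,54,11)
river: ρ → (11,56,-18)
river: ρ → (-18,52,17)
river: ρ → (17,50,-21)
river: ρ → (-21,34,33)
river: ρ → (33,32,-22)
river: ρ → (-22,56,9)
river: ρ → (9,52,-34)
river: ρ → (-34,16,27)
river: ρ → (27,38,-23)
ρ-cycle length = 10 (tail of 0 descent steps not counted)

10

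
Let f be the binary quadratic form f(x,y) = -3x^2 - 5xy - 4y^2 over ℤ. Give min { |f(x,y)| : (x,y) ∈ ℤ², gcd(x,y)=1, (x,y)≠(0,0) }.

translate: b→-1 (≡5 mod 6), so (3,5,4)→(3,-1,2)
flip: (3,-1,2)→(2,1,3)
reduced (well bottom): (2,1,3) with a≤c, −a<b≤a
well minimum |f| = |-2| = 2 (negative-definite)

2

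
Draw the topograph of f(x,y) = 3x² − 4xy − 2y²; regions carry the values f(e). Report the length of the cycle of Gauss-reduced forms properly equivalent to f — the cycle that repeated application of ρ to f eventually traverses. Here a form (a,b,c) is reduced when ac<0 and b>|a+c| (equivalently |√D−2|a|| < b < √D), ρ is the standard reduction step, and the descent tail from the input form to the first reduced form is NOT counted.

D = 40, ⌊√D⌋ = 6
descent: ρ → (-2,4,3)  [lands on river]
river: ρ → (3,2,-3)
river: ρ → (-3,4,2)
river: ρ → (2,4,-3)
river: ρ → (-3,2,3)
river: ρ → (3,4,-2)
ρ-cycle length = 6 (tail of 1 descent step not counted)

6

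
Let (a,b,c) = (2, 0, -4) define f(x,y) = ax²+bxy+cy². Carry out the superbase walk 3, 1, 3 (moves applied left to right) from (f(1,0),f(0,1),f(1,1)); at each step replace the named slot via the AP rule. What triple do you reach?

start (2,-4,-2) = (f(1,0),f(0,1),f(1,1))
replace slot 3: 2·(2+(-4)) − (-2) = -2 → (2,-4,-2)
replace slot 1: 2·((-4)+(-2)) − 2 = -14 → (-14,-4,-2)
replace slot 3: 2·((-14)+(-4)) − (-2) = -34 → (-14,-4,-34)

-14,-4,-34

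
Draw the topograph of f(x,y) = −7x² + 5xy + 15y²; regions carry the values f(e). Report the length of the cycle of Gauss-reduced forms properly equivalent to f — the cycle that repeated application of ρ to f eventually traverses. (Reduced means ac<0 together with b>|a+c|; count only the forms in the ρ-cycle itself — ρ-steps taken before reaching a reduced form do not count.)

D = 445, ⌊√D⌋ = 21
descent: ρ → (15,-5,-7)
descent: ρ → (-7,19,3)  [lands on river]
river: ρ → (3,17,-13)
river: ρ → (-13,9,7)
river: ρ → (7,19,-3)
river: ρ → (-3,17,13)
river: ρ → (13,9,-7)
ρ-cycle length = 6 (tail of 2 descent steps not counted)

6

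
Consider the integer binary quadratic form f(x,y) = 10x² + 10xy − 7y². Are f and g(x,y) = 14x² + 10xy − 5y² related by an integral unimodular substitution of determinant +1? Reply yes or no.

D₁ = 380, D₂ = 380
river cycle of f (length 4): (-7, 18, 2), (2, 18, -7), (-7, 10, 10), (10, 10, -7)
river cycle of g (length 4): (-5, 10, 14), (14, 18, -1), (-1, 18, 14), (14, 10, -5)
cycles differ ⇒ inequivalent

no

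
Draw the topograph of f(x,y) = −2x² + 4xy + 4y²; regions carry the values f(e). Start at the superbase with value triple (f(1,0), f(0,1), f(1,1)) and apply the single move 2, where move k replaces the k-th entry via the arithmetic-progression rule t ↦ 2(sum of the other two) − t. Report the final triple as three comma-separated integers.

start (-2,4,6) = (f(1,0),f(0,1),f(1,1))
replace slot 2: 2·((-2)+6) − 4 = 4 → (-2,4,6)

-2,4,6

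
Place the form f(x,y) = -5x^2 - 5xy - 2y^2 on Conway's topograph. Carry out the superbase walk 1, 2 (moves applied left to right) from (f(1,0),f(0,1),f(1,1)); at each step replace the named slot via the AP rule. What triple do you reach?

start (-5,-2,-12) = (f(1,0),f(0,1),f(1,1))
replace slot 1: 2·((-2)+(-12)) − (-5) = -23 → (-23,-2,-12)
replace slot 2: 2·((-23)+(-12)) − (-2) = -68 → (-23,-68,-12)

-23,-68,-12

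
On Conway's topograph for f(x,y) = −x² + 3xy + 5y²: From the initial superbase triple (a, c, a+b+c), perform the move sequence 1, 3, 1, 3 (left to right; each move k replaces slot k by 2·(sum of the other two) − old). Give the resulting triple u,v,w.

start (-1,5,7) = (f(1,0),f(0,1),f(1,1))
replace slot 1: 2·(5+7) − (-1) = 25 → (25,5,7)
replace slot 3: 2·(25+5) − 7 = 53 → (25,5,53)
replace slot 1: 2·(5+53) − 25 = 91 → (91,5,53)
replace slot 3: 2·(91+5) − 53 = 139 → (91,5,139)

91,5,139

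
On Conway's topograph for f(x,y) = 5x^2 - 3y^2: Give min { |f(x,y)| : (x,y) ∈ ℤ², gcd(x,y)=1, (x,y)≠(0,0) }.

descent: ρ → (-3,6,2)  [lands on river]
river: ρ → (2,6,-3)
closes: descent 1, river 2
min |a| on river = 2

2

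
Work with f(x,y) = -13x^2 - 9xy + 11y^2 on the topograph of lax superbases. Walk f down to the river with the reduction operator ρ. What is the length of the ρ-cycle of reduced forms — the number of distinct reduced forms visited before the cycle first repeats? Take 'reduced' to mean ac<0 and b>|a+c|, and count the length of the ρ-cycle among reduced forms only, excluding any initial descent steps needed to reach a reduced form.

D = 653, ⌊√D⌋ = 25
descent: ρ → (11,9,-13)  [lands on river]
river: ρ → (-13,17,7)
river: ρ → (7,25,-1)
river: ρ → (-1,25,7)
river: ρ → (7,17,-13)
river: ρ → (-13,9,11)
river: ρ → (11,13,-11)
river: ρ → (-11,9,13)
river: ρ → (13,17,-7)
river: ρ → (-7,25,1)
river: ρ → (1,25,-7)
river: ρ → (-7,17,13)
river: ρ → (13,9,-11)
river: ρ → (-11,13,11)
ρ-cycle length = 14 (tail of 1 descent step not counted)

14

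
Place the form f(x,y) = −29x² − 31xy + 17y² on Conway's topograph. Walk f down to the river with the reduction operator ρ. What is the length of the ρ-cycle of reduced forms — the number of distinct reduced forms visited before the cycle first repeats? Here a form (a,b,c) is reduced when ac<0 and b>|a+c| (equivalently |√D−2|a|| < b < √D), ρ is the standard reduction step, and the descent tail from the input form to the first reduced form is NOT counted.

D = 2933, ⌊√D⌋ = 54
descent: ρ → (17,31,-29)  [lands on river]
river: ρ → (-29,27,19)
river: ρ → (19,49,-7)
river: ρ → (-7,49,19)
river: ρ → (19,27,-29)
river: ρ → (-29,31,17)
river: ρ → (17,37,-23)
river: ρ → (-23,9,31)
river: ρ → (31,53,-1)
river: ρ → (-1,53,31)
river: ρ → (31,9,-23)
river: ρ → (-23,37,17)
ρ-cycle length = 12 (tail of 1 descent step not counted)

12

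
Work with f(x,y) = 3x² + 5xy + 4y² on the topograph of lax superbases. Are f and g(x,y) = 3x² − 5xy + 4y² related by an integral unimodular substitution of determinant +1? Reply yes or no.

D₁ = -23, D₂ = -23
f: translate: b→-1 (≡5 mod 6), so (3,5,4)→(3,-1,2)
f: flip: (3,-1,2)→(2,1,3)
f: reduced (well bottom): (2,1,3) with a≤c, −a<b≤a
g: translate: b→1 (≡-5 mod 6), so (3,-5,4)→(3,1,2)
g: flip: (3,1,2)→(2,-1,3)
g: reduced (well bottom): (2,-1,3) with a≤c, −a<b≤a
reduced forms (2, 1, 3) vs (2, -1, 3) ⇒ inequivalent

no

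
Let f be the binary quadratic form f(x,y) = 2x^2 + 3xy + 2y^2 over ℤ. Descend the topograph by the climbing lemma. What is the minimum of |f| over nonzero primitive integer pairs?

translate: b→-1 (≡3 mod 4), so (2,3,2)→(2,-1,1)
flip: (2,-1,1)→(1,1,2)
reduced (well bottom): (1,1,2) with a≤c, −a<b≤a
well minimum = a = 1

1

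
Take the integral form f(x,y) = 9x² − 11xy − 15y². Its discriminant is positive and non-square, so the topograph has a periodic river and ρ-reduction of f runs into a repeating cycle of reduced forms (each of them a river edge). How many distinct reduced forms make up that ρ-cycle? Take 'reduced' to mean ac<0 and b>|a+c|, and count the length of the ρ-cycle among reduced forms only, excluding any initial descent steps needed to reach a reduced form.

D = 661, ⌊√D⌋ = 25
descent: ρ → (-15,11,9)  [lands on river]
river: ρ → (9,25,-1)
river: ρ → (-1,25,9)
river: ρ → (9,11,-15)
river: ρ → (-15,19,5)
river: ρ → (5,21,-11)
river: ρ → (-11,23,3)
river: ρ → (3,25,-3)
river: ρ → (-3,23,11)
river: ρ → (11,21,-5)
river: ρ → (-5,19,15)
river: ρ → (15,11,-9)
river: ρ → (-9,25,1)
river: ρ → (1,25,-9)
river: ρ → (-9,11,15)
river: ρ → (15,19,-5)
river: ρ → (-5,21,11)
river: ρ → (11,23,-3)
river: ρ → (-3,25,3)
river: ρ → (3,23,-11)
river: ρ → (-11,21,5)
river: ρ → (5,19,-15)
ρ-cycle length = 22 (tail of 1 descent step not counted)

22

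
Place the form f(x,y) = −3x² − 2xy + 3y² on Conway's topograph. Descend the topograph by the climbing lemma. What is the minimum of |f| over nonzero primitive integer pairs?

descent: ρ → (3,2,-3)  [lands on river]
river: ρ → (-3,4,2)
river: ρ → (2,4,-3)
river: ρ → (-3,2,3)
river: ρ → (3,4,-2)
river: ρ → (-2,4,3)
closes: descent 1, river 6
min |a| on river = 2

2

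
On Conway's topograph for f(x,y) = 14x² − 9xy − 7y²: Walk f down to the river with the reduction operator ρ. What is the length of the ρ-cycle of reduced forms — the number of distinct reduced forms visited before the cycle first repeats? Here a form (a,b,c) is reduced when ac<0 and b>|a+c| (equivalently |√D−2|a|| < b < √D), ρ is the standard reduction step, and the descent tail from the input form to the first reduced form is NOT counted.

D = 473, ⌊√D⌋ = 21
descent: ρ → (-7,9,14)  [lands on river]
river: ρ → (14,19,-2)
river: ρ → (-2,21,4)
river: ρ → (4,19,-7)
ρ-cycle length = 4 (tail of 1 descent step not counted)

4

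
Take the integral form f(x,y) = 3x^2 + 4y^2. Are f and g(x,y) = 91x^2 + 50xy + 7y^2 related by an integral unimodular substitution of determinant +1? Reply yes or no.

D₁ = -48, D₂ = -48
f: reduced (well bottom): (3,0,4) with a≤c, −a<b≤a
g: flip: (91,50,7)→(7,-50,91)
g: translate: b→6 (≡-50 mod 14), so (7,-50,91)→(7,6,3)
g: flip: (7,6,3)→(3,-6,7)
g: translate: b→0 (≡-6 mod 6), so (3,-6,7)→(3,0,4)
g: reduced (well bottom): (3,0,4) with a≤c, −a<b≤a
reduced forms (3, 0, 4) vs (3, 0, 4) ⇒ equivalent

yes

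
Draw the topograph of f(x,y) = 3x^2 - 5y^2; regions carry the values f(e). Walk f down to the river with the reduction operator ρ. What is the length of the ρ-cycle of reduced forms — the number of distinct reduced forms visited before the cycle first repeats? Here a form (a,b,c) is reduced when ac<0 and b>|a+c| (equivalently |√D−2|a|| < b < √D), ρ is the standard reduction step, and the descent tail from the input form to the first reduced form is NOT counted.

D = 60, ⌊√D⌋ = 7
descent: ρ → (-5,0,3)
descent: ρ → (3,6,-2)  [lands on river]
river: ρ → (-2,6,3)
ρ-cycle length = 2 (tail of 2 descent steps not counted)

2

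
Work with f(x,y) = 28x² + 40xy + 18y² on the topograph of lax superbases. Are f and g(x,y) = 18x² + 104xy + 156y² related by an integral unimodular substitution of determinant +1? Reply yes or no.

D₁ = -416, D₂ = -416
f: translate: b→-16 (≡40 mod 56), so (28,40,18)→(28,-16,6)
f: flip: (28,-16,6)→(6,16,28)
f: translate: b→4 (≡16 mod 12), so (6,16,28)→(6,4,18)
f: reduced (well bottom): (6,4,18) with a≤c, −a<b≤a
g: translate: b→-4 (≡104 mod 36), so (18,104,156)→(18,-4,6)
g: flip: (18,-4,6)→(6,4,18)
g: reduced (well bottom): (6,4,18) with a≤c, −a<b≤a
reduced forms (6, 4, 18) vs (6, 4, 18) ⇒ equivalent

yes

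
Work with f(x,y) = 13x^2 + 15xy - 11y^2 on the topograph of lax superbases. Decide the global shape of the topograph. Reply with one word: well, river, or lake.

D = b²−4ac = 15² − 4·13·(-11) = 797
D > 0 non-square ⇒ indefinite ⇒ periodic river

river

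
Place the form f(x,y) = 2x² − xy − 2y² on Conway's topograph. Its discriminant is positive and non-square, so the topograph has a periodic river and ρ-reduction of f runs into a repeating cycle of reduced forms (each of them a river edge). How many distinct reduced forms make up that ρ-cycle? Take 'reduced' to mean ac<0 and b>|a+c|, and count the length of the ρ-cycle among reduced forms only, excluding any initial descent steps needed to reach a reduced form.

D = 17, ⌊√D⌋ = 4
descent: ρ → (-2,1,2)  [lands on river]
river: ρ → (2,3,-1)
river: ρ → (-1,3,2)
river: ρ → (2,1,-2)
river: ρ → (-2,3,1)
river: ρ → (1,3,-2)
ρ-cycle length = 6 (tail of 1 descent step not counted)

6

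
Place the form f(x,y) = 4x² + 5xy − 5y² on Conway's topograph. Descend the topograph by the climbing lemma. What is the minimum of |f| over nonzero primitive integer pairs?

river: ρ → (-5,5,4)
river: ρ → (4,3,-6)
river: ρ → (-6,9,1)
river: ρ → (1,9,-6)
river: ρ → (-6,3,4)
river: ρ → (4,5,-5)
closes: descent 0, river 6
min |a| on river = 1

1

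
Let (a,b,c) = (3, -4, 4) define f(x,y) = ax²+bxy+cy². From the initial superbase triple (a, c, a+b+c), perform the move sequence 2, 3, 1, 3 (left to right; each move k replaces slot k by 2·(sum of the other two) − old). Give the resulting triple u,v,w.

start (3,4,3) = (f(1,0),f(0,1),f(1,1))
replace slot 2: 2·(3+3) − 4 = 8 → (3,8,3)
replace slot 3: 2·(3+8) − 3 = 19 → (3,8,19)
replace slot 1: 2·(8+19) − 3 = 51 → (51,8,19)
replace slot 3: 2·(51+8) − 19 = 99 → (51,8,99)

51,8,99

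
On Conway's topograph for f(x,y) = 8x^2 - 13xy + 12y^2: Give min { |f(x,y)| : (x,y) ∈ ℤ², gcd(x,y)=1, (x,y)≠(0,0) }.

translate: b→3 (≡-13 mod 16), so (8,-13,12)→(8,3,7)
flip: (8,3,7)→(7,-3,8)
reduced (well bottom): (7,-3,8) with a≤c, −a<b≤a
well minimum = a = 7

7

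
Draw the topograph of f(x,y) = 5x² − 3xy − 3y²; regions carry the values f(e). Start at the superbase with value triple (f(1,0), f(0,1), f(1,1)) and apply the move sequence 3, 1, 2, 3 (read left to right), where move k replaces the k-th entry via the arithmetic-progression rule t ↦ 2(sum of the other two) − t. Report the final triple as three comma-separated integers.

start (5,-3,-1) = (f(1,0),f(0,1),f(1,1))
replace slot 3: 2·(5+(-3)) − (-1) = 5 → (5,-3,5)
replace slot 1: 2·((-3)+5) − 5 = -1 → (-1,-3,5)
replace slot 2: 2·((-1)+5) − (-3) = 11 → (-1,11,5)
replace slot 3: 2·((-1)+11) − 5 = 15 → (-1,11,15)

-1,11,15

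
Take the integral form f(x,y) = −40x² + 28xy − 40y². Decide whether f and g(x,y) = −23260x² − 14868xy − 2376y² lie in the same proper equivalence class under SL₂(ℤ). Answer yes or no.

D₁ = -5616, D₂ = -5616
f is negative-definite; reduce −f:
−f: flip: (40,-28,40)→(40,28,40)
−f: reduced (well bottom): (40,28,40) with a≤c, −a<b≤a
flip sign back: reduced form of f is (-40,-28,-40)
g is negative-definite; reduce −g:
−g: flip: (23260,14868,2376)→(2376,-14868,23260)
−g: translate: b→-612 (≡-14868 mod 4752), so (2376,-14868,23260)→(2376,-612,40)
−g: flip: (2376,-612,40)→(40,612,2376)
−g: translate: b→-28 (≡612 mod 80), so (40,612,2376)→(40,-28,40)
−g: flip: (40,-28,40)→(40,28,40)
−g: reduced (well bottom): (40,28,40) with a≤c, −a<b≤a
flip sign back: reduced form of g is (-40,-28,-40)
reduced forms (-40, -28, -40) vs (-40, -28, -40) ⇒ equivalent

yes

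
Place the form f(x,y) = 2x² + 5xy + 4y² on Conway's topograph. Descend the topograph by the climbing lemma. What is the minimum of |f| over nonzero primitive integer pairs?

translate: b→1 (≡5 mod 4), so (2,5,4)→(2,1,1)
flip: (2,1,1)→(1,-1,2)
translate: b→1 (≡-1 mod 2), so (1,-1,2)→(1,1,2)
reduced (well bottom): (1,1,2) with a≤c, −a<b≤a
well minimum = a = 1

1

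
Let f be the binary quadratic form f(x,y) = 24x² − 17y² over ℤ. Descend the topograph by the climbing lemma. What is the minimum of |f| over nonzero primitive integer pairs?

descent: ρ → (-17,34,7)  [lands on river]
river: ρ → (7,36,-12)
river: ρ → (-12,36,7)
river: ρ → (7,34,-17)
closes: descent 1, river 4
min |a| on river = 7

7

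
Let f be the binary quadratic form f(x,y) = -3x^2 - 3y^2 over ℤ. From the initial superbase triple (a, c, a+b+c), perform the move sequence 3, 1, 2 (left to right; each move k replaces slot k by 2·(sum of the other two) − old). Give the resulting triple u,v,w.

start (-3,-3,-6) = (f(1,0),f(0,1),f(1,1))
replace slot 3: 2·((-3)+(-3)) − (-6) = -6 → (-3,-3,-6)
replace slot 1: 2·((-3)+(-6)) − (-3) = -15 → (-15,-3,-6)
replace slot 2: 2·((-15)+(-6)) − (-3) = -39 → (-15,-39,-6)

-15,-39,-6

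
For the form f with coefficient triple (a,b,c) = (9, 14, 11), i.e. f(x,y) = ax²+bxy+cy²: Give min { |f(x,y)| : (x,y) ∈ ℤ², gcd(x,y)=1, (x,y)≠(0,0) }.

translate: b→-4 (≡14 mod 18), so (9,14,11)→(9,-4,6)
flip: (9,-4,6)→(6,4,9)
reduced (well bottom): (6,4,9) with a≤c, −a<b≤a
well minimum = a = 6

6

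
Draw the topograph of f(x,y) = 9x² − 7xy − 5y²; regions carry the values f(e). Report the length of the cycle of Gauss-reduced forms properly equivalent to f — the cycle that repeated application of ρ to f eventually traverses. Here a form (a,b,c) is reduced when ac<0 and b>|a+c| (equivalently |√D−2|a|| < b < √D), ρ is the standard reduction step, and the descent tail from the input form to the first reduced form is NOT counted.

D = 229, ⌊√D⌋ = 15
descent: ρ → (-5,7,9)  [lands on river]
river: ρ → (9,11,-3)
river: ρ → (-3,13,5)
river: ρ → (5,7,-9)
river: ρ → (-9,11,3)
river: ρ → (3,13,-5)
ρ-cycle length = 6 (tail of 1 descent step not counted)

6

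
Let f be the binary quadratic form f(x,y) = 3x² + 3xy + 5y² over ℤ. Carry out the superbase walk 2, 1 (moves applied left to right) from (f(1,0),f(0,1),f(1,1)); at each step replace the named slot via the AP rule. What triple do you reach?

start (3,5,11) = (f(1,0),f(0,1),f(1,1))
replace slot 2: 2·(3+11) − 5 = 23 → (3,23,11)
replace slot 1: 2·(23+11) − 3 = 65 → (65,23,11)

65,23,11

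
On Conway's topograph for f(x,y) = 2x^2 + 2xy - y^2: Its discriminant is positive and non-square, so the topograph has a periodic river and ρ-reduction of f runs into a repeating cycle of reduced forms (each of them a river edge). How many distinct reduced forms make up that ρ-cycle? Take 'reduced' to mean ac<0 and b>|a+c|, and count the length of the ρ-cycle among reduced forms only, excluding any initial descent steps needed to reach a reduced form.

D = 12, ⌊√D⌋ = 3
river: ρ → (-1,2,2)
river: ρ → (2,2,-1)
ρ-cycle length = 2 (tail of 0 descent steps not counted)

2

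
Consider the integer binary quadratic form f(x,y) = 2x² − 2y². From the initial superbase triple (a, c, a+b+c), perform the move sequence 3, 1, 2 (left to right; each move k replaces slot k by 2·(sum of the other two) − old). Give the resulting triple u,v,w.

start (2,-2,0) = (f(1,0),f(0,1),f(1,1))
replace slot 3: 2·(2+(-2)) − 0 = 0 → (2,-2,0)
replace slot 1: 2·((-2)+0) − 2 = -6 → (-6,-2,0)
replace slot 2: 2·((-6)+0) − (-2) = -10 → (-6,-10,0)

-6,-10,0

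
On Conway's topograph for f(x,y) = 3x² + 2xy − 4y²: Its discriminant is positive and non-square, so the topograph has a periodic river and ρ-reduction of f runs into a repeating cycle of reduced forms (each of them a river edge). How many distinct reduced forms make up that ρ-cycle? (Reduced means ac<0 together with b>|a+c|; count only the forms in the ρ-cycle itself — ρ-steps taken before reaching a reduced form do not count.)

D = 52, ⌊√D⌋ = 7
river: ρ → (-4,6,1)
river: ρ → (1,6,-4)
river: ρ → (-4,2,3)
river: ρ → (3,4,-3)
river: ρ → (-3,2,4)
river: ρ → (4,6,-1)
river: ρ → (-1,6,4)
river: ρ → (4,2,-3)
river: ρ → (-3,4,3)
river: ρ → (3,2,-4)
ρ-cycle length = 10 (tail of 0 descent steps not counted)

10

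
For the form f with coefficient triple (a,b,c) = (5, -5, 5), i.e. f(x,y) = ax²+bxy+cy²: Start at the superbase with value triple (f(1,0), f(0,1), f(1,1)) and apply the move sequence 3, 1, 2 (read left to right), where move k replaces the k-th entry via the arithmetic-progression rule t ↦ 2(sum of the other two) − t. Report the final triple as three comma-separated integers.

start (5,5,5) = (f(1,0),f(0,1),f(1,1))
replace slot 3: 2·(5+5) − 5 = 15 → (5,5,15)
replace slot 1: 2·(5+15) − 5 = 35 → (35,5,15)
replace slot 2: 2·(35+15) − 5 = 95 → (35,95,15)

35,95,15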